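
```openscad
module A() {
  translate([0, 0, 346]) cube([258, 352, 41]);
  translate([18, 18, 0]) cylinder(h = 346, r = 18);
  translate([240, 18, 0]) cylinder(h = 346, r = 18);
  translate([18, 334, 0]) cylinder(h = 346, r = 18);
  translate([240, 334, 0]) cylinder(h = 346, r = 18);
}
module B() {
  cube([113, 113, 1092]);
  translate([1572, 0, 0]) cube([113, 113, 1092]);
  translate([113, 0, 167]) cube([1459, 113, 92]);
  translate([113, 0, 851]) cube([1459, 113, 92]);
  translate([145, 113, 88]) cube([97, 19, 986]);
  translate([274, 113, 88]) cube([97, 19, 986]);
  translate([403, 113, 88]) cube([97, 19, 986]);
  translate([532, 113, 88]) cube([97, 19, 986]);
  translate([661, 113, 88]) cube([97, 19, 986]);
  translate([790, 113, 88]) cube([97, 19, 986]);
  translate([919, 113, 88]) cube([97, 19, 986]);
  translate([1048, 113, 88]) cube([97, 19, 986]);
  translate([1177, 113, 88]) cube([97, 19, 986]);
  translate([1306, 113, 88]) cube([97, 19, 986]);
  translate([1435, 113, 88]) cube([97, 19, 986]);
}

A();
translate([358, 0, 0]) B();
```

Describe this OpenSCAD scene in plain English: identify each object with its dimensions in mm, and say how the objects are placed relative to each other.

A is a four-legged stool. The seat is 258×352 mm, 41 mm thick, top at z = 387 mm. It stands on four round legs, each 36 mm in diameter, from z = 0 to the seat underside, each leg's axis is inset half a diameter from the nearest pair of seat edges (so the leg's bounding box is flush with the corner).

B is a fence section. Two 113×113 mm posts, 1092 mm tall, stand on the floor with a clear span of 1459 mm between their inner faces. Two horizontal rails of 113×92 mm section span the gap between the posts with their undersides at z = 167 mm and z = 851 mm, flush with the posts' −y face. 11 pickets, each 97 mm wide, 19 mm thick and 986 mm tall, are fixed to the +y face of the rails with their bottoms at z = 88 mm, evenly spaced across the span with equal gaps (rounded down to the nearest mm) at the −x end and between each pair — any rounding remainder accumulates at the +x end.

The fence section is on the floor beside the stool on its +x side.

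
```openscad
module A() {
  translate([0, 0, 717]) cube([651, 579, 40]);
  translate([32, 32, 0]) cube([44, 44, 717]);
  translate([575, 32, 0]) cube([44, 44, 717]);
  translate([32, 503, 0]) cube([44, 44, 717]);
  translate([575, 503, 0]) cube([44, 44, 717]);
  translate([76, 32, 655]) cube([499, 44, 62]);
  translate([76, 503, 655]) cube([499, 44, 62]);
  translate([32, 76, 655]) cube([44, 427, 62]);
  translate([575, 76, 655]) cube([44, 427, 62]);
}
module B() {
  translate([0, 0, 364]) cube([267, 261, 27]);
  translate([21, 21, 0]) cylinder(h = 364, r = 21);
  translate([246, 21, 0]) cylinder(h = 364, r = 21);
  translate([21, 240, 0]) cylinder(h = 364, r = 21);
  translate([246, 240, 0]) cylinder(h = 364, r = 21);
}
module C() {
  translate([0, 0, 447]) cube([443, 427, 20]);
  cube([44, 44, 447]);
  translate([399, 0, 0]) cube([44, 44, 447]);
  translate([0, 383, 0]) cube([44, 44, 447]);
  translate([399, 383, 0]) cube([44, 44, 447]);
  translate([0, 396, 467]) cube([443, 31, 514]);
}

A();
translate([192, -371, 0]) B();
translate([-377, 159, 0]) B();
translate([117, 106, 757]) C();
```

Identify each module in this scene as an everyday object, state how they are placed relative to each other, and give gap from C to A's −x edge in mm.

A is a table. B is a stool. C is a chair. Two stools sit around the table at the −y, −x sides. The chair is on top of the table. The gap from the chair to the table's −x edge is 117 mm.

The chair's min-x is at 117; the table's min-x is 0; gap = 117 mm.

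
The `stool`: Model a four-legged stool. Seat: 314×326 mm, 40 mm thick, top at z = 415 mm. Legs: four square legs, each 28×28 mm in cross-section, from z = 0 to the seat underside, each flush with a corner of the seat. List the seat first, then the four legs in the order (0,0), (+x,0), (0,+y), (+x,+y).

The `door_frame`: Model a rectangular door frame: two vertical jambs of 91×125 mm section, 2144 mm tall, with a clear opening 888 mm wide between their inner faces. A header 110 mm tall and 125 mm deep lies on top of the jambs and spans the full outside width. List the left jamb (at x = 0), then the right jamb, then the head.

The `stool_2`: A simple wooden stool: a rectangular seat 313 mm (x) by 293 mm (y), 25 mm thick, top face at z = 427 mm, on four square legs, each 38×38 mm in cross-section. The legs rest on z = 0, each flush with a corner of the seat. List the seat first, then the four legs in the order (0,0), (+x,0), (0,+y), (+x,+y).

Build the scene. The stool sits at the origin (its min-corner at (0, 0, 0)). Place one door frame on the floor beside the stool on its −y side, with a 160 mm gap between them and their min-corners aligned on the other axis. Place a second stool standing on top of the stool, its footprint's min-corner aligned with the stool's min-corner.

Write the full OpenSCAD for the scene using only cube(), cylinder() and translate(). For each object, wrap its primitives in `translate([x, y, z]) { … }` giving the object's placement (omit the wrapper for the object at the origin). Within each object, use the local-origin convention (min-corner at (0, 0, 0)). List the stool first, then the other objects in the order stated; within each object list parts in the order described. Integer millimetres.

translate([0, 0, 375]) cube([314, 326, 40]);
cube([28, 28, 375]);
translate([286, 0, 0]) cube([28, 28, 375]);
translate([0, 298, 0]) cube([28, 28, 375]);
translate([286, 298, 0]) cube([28, 28, 375]);
translate([0, -285, 0]) {
  cube([91, 125, 2144]);
  translate([979, 0, 0]) cube([91, 125, 2144]);
  translate([0, 0, 2144]) cube([1070, 125, 110]);
}
translate([0, 0, 415]) {
  translate([0, 0, 402]) cube([313, 293, 25]);
  cube([38, 38, 402]);
  translate([275, 0, 0]) cube([38, 38, 402]);
  translate([0, 255, 0]) cube([38, 38, 402]);
  translate([275, 255, 0]) cube([38, 38, 402]);
}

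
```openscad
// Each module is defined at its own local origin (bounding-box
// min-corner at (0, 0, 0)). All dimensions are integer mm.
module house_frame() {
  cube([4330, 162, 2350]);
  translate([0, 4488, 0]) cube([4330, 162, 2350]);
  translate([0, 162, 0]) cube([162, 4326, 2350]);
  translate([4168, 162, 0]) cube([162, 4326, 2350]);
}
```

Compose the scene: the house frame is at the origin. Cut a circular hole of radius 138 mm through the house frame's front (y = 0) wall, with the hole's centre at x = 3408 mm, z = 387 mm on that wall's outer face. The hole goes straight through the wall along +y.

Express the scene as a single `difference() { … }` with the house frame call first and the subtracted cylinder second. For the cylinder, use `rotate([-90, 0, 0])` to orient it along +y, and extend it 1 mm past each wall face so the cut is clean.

difference() {
  house_frame();
  translate([3408, -1, 387]) rotate([-90, 0, 0]) cylinder(h = 164, r = 138);
}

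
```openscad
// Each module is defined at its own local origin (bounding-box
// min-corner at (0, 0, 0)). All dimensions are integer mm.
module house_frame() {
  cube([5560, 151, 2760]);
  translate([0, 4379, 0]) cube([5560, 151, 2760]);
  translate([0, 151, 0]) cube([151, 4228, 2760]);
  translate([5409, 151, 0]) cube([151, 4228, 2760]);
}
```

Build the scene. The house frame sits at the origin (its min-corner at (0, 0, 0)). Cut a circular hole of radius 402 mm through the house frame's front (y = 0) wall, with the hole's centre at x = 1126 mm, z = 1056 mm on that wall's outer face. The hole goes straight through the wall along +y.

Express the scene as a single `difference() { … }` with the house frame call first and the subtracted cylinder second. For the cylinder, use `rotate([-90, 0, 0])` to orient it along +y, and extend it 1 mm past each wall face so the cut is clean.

difference() {
  house_frame();
  translate([1126, -1, 1056]) rotate([-90, 0, 0]) cylinder(h = 153, r = 402);
}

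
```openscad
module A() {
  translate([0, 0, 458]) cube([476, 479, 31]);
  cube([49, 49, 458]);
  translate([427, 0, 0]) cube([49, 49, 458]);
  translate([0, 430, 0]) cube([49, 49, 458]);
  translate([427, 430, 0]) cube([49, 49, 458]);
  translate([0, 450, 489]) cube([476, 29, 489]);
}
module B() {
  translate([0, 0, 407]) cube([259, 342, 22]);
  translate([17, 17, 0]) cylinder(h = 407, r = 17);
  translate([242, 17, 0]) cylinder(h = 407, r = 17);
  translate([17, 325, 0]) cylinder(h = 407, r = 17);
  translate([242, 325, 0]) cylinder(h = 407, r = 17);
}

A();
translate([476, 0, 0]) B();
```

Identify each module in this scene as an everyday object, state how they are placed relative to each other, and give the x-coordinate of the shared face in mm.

The chair's +x face and the stool's −x face are both at x = 476 mm.

A is a chair. B is a stool. The stool is against the chair's +x side, with their −y faces flush. The x-coordinate of the shared face is 476 mm.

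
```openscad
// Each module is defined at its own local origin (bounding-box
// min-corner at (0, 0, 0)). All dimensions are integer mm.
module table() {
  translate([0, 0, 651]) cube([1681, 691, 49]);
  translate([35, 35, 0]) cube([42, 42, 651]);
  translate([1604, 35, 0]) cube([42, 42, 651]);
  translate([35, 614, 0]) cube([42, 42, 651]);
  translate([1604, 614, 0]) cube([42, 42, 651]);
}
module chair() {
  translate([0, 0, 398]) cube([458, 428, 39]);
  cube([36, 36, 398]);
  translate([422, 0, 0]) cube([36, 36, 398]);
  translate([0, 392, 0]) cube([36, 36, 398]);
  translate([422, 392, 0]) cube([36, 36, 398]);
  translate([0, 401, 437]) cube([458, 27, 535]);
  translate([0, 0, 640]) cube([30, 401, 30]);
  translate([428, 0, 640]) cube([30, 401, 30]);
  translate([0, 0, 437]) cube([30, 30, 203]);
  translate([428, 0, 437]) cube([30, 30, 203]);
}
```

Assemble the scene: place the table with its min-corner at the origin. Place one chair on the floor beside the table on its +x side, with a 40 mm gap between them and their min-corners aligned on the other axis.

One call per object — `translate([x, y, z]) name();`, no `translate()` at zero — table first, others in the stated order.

table();
translate([1721, 0, 0]) chair();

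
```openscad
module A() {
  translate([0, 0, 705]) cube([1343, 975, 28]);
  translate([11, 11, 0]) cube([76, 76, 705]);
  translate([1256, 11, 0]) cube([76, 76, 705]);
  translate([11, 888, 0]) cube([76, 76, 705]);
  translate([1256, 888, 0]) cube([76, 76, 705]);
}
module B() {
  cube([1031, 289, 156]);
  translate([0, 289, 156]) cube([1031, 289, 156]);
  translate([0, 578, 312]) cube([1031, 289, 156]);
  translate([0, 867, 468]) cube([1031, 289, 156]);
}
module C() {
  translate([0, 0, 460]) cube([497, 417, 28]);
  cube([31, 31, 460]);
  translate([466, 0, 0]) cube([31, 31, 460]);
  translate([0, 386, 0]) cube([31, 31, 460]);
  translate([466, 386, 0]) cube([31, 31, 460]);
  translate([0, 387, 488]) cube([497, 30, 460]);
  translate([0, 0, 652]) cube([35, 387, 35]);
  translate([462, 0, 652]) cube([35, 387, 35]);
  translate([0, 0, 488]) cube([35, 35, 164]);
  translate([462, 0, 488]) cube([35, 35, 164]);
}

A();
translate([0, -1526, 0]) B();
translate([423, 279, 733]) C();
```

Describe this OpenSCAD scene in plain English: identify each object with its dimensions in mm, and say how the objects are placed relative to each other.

A is a table: top 1343 mm (x) × 975 mm (y), 28 mm thick, upper face at z = 733 mm, on four 76×76 mm square legs, each inset 11 mm from the nearest pair of top edges, running from z = 0 to the bottom of the top.

B is a run of 4 identical solid stair steps. Each tread is 1031×289 mm and each step block is 156 mm high. Step 1 rests on the floor; step k is offset from step 1 by (k−1)×289 mm in y and (k−1)×156 mm in z.

C is a chair. The seat is a 497×417×28 mm slab with its top at z = 488 mm, on four 31×31 mm corner legs (flush with the seat edges, standing on z = 0). A flat backrest 30 mm thick, 460 mm tall, spans the full seat width and rises from the seat top along its +y edge, rear face flush with the rear of the seat. Two armrests of 35×35 mm section run along each side from the seat's front edge to the front of the backrest, top faces 199 mm above the seat top and outer faces flush with the seat's x-edges; a 35×35 mm post under the front of each armrest stands on the seat at the front corner.

The staircase is on the floor beside the table on its −y side. The chair is on top of the table, centred.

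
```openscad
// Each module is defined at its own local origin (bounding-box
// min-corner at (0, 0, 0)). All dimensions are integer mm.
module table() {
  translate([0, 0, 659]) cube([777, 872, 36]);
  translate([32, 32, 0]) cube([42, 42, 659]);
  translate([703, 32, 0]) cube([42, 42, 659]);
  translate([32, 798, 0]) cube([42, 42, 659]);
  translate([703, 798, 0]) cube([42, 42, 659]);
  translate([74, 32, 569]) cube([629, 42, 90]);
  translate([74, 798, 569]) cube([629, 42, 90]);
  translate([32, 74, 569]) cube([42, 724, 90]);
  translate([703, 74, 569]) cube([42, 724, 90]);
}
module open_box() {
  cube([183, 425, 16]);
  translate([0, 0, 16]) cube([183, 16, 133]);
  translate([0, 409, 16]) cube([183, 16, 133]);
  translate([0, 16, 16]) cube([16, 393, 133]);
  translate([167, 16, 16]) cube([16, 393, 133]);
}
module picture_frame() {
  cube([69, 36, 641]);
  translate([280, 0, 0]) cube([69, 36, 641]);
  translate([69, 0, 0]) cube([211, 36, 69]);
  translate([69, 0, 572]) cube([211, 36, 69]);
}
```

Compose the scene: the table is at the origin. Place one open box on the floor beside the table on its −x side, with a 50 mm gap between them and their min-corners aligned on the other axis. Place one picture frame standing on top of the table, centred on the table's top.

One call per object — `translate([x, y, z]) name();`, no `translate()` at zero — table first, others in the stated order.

table();
translate([-233, 0, 0]) open_box();
translate([214, 418, 695]) picture_frame();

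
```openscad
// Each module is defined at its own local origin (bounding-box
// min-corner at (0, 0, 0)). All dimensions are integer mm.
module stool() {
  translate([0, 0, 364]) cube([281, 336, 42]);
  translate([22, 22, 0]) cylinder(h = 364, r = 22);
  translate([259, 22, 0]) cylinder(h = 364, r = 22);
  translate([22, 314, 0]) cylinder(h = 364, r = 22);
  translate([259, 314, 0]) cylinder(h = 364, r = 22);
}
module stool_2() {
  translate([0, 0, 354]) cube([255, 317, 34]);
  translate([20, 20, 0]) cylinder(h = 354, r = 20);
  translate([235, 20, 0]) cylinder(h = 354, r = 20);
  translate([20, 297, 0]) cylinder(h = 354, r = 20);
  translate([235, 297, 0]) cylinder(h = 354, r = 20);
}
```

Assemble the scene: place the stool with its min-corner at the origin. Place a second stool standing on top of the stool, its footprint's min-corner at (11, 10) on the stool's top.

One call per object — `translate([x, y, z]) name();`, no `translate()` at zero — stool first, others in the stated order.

stool();
translate([11, 10, 406]) stool_2();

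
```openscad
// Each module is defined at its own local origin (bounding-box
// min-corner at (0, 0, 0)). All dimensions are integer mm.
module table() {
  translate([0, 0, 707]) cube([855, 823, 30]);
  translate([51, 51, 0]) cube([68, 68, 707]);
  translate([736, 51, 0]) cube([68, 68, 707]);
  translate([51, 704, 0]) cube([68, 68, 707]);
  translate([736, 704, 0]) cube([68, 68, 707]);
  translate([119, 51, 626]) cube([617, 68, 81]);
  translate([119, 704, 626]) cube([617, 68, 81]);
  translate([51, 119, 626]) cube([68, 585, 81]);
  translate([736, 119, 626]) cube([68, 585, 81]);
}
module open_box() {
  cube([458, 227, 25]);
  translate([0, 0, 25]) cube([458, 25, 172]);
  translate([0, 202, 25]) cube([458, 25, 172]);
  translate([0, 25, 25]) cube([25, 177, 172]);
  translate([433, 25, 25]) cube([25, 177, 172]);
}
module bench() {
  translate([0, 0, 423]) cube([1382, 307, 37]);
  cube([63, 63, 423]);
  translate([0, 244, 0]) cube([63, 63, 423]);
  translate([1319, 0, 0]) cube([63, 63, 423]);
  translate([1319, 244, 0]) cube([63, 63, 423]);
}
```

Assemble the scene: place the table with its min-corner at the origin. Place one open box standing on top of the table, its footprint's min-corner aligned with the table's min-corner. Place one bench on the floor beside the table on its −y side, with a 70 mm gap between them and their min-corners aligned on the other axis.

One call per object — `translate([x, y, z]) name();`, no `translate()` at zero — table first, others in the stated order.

table();
translate([0, 0, 737]) open_box();
translate([0, -377, 0]) bench();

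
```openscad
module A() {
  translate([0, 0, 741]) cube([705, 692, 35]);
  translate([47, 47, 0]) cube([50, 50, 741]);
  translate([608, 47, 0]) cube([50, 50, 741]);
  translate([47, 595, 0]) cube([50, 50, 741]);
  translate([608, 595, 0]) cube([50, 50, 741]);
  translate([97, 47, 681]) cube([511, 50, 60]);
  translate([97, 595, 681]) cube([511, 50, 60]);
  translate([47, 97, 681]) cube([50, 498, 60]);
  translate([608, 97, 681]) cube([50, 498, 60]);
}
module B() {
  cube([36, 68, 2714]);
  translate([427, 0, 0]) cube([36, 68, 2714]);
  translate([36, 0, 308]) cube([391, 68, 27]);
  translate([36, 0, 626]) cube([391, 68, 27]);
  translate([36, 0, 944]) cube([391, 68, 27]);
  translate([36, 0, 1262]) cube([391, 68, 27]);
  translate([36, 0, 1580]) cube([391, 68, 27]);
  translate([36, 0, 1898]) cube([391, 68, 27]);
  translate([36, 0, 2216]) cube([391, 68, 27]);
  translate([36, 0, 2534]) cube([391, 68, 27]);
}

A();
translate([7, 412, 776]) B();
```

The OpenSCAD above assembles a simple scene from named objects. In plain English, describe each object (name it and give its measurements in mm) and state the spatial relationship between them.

A is a table with a 705×692 mm rectangular top, 35 mm thick, top surface at z = 776 mm, supported by four 50×50 mm square legs, each inset 47 mm from the nearest pair of top edges, running from the floor. Four apron rails, 50 mm thick and 60 mm tall, run between adjacent legs with their top edges flush with the underside of the top and their outer faces flush with the legs' outer faces.

B is a wooden ladder with two side rails of 36×68 mm section and 2714 mm height, set 463 mm apart overall. Between them run 8 rectangular rungs (68 mm deep, 27 mm thick), front faces flush with the rails' −y face. The bottom of the first rung is 308 mm above the floor and each subsequent rung is 318 mm higher than the one below.

The ladder is on top of the table.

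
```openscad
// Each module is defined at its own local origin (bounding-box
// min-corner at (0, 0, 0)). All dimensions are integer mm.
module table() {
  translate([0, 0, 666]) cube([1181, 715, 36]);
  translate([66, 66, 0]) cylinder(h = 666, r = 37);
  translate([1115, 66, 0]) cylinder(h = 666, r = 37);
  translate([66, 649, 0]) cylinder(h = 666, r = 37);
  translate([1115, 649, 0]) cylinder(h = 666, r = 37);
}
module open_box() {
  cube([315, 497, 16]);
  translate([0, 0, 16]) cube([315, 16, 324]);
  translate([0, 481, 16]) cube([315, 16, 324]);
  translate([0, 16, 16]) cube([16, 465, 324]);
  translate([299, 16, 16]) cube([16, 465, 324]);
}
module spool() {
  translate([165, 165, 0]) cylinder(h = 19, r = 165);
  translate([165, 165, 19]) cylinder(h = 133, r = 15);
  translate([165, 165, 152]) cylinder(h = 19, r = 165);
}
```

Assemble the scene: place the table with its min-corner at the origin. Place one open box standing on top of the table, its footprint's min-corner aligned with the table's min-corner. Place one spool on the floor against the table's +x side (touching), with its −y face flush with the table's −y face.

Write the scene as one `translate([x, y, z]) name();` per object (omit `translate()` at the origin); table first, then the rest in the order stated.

table();
translate([0, 0, 702]) open_box();
translate([1181, 0, 0]) spool();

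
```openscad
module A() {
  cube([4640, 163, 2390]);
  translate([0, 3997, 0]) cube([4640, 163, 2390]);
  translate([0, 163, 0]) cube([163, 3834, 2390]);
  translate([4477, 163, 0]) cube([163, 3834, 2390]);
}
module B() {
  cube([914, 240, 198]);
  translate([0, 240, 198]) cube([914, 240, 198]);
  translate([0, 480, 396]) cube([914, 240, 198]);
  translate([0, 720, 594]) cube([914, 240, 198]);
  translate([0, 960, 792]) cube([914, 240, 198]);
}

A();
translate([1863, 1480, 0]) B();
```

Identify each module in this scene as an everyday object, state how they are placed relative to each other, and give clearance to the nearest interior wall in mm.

A is a house frame. B is a staircase. The staircase sits inside the house frame, centred. The clearance to the nearest interior wall is 1317 mm.

Clearances: x = 1700, y = 1317; minimum 1317 mm.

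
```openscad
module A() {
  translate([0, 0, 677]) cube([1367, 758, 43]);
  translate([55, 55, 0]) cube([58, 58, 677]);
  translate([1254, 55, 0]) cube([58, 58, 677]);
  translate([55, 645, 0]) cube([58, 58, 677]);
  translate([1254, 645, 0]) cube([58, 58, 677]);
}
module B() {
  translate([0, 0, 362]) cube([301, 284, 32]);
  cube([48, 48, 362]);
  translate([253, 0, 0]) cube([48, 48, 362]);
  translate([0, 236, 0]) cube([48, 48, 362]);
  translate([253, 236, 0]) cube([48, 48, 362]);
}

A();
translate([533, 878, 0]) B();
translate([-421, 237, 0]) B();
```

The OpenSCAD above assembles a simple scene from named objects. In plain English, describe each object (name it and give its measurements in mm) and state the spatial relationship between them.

A is a rectangular dining table. The top is 1367×758×43 mm with its upper surface at z = 720 mm. It stands on four 58×58 mm square legs, each inset 55 mm from the nearest pair of top edges, running from the floor to the underside of the top.

B is a four-legged stool. The seat is a 301×284×32 mm slab whose top surface is at z = 394 mm; four square legs, each 48×48 mm in cross-section, run from the floor (z = 0) to the underside of the seat, each flush with a corner of the seat.

Two stools sit around the table at the +y, −x sides.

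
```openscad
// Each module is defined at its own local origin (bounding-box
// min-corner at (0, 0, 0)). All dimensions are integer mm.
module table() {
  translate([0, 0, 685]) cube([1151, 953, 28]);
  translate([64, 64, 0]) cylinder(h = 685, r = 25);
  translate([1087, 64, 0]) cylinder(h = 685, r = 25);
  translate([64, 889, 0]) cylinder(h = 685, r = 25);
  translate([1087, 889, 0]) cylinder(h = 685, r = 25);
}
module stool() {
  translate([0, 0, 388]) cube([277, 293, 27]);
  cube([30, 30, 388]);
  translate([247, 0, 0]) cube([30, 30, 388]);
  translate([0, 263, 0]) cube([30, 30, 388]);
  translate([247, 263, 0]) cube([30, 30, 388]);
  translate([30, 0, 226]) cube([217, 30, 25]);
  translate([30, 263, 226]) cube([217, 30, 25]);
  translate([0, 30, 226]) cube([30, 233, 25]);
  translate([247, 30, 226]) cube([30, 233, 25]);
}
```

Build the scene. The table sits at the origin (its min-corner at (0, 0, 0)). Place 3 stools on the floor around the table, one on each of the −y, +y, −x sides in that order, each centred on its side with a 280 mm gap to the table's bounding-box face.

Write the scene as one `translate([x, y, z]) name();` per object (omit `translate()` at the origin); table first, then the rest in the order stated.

table();
translate([437, -573, 0]) stool();
translate([437, 1233, 0]) stool();
translate([-557, 330, 0]) stool();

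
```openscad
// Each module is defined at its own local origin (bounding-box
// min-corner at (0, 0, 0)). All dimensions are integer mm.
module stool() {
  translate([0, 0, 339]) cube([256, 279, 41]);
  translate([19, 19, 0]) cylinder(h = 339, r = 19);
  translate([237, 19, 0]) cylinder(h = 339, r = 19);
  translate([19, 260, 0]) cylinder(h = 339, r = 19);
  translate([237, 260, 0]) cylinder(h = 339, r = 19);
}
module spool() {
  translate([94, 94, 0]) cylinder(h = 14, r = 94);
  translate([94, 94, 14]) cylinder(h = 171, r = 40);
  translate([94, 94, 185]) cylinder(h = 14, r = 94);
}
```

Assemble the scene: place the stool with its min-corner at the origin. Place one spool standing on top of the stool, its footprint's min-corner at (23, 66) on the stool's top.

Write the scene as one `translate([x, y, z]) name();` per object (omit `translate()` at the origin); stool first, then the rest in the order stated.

stool();
translate([23, 66, 380]) spool();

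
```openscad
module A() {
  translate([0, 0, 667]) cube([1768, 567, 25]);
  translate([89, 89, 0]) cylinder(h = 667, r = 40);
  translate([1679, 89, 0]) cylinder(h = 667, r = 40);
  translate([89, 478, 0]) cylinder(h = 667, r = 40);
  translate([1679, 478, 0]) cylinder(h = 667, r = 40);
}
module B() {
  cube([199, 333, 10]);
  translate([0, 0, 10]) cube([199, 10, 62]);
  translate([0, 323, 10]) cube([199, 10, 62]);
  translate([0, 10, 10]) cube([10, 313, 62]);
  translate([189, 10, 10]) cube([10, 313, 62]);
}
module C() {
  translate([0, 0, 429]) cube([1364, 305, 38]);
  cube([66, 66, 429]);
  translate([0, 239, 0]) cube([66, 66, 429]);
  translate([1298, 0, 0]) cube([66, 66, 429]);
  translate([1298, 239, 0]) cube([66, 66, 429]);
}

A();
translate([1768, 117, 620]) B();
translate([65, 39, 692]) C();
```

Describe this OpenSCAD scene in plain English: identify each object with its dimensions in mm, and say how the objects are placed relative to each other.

A is a table with a 1768×567 mm rectangular top, 25 mm thick, top surface at z = 692 mm, supported by four round legs of 80 mm diameter, each leg's bounding box inset 49 mm from the nearest pair of top edges, running from the floor.

B is an open storage box with external size 199×333×72 mm and wall thickness 10 mm (the base is also 10 mm thick). The base covers the whole footprint; the four walls stand on the base, with the y-facing walls full-width and the x-facing walls fitting between their inner faces.

C is a long wooden bench with a 1364 mm (x) × 305 mm (y) seat, 38 mm thick, its top surface 467 mm above the floor. Four 66 mm square legs at the seat corners, flush with the edges, run from z = 0 to the seat underside.

The open box is beside the table with their tops flush at z = 692. The bench is on top of the table.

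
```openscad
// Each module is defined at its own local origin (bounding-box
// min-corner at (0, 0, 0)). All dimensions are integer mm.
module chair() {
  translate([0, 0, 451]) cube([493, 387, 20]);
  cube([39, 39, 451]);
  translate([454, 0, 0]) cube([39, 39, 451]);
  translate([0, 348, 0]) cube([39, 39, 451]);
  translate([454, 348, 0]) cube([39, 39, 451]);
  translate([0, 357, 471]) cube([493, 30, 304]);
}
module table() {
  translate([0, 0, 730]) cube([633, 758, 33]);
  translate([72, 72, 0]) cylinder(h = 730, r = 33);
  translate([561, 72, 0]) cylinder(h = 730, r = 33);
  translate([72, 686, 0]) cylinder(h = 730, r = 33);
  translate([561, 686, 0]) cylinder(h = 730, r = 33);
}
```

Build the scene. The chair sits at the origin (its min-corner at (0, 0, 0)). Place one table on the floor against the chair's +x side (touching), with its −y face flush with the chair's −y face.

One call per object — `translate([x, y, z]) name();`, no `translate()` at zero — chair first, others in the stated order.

chair();
translate([493, 0, 0]) table();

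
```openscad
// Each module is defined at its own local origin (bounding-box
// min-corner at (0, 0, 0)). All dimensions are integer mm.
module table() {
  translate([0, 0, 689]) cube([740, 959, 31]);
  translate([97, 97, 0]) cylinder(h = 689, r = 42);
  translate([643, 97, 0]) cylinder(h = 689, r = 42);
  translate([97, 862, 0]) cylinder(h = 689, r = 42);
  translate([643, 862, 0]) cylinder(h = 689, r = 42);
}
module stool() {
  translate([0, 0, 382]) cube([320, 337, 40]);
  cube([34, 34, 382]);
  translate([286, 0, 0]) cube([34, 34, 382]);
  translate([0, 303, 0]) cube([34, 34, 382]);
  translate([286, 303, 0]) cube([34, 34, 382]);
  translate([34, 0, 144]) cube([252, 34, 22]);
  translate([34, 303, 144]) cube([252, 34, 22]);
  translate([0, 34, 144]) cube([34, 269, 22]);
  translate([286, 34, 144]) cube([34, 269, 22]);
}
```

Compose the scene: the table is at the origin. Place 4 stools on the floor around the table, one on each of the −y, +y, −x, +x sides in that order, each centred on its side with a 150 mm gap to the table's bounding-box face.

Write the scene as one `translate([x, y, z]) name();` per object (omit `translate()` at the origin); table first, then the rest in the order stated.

table();
translate([210, -487, 0]) stool();
translate([210, 1109, 0]) stool();
translate([-470, 311, 0]) stool();
translate([890, 311, 0]) stool();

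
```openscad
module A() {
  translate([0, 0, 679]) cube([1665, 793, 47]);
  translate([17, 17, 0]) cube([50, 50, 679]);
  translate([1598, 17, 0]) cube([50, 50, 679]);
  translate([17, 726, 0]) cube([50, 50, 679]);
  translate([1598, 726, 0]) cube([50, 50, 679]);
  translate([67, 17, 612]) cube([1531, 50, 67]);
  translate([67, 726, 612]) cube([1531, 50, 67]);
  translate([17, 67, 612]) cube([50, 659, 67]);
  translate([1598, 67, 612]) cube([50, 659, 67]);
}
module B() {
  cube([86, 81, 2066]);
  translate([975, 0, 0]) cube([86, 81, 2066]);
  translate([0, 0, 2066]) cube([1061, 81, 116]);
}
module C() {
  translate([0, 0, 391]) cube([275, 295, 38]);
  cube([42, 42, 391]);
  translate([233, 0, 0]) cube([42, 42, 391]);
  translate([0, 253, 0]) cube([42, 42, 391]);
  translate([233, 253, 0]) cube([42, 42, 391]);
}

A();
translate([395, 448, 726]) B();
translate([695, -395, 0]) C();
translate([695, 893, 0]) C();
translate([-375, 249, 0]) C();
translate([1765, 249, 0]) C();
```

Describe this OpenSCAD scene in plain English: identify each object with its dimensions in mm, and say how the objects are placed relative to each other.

A is a rectangular dining table. The top is 1665×793×47 mm with its upper surface at z = 726 mm. It stands on four 50×50 mm square legs, each inset 17 mm from the nearest pair of top edges, running from the floor to the underside of the top. Four apron rails, 50 mm thick and 67 mm tall, run between adjacent legs with their top edges flush with the underside of the top and their outer faces flush with the legs' outer faces.

B is a door frame. The clear opening is 889 mm wide and 2066 mm high. Two 86 mm wide jambs, 81 mm deep, stand either side of the opening from the floor to the top of the opening. A 116 mm thick head sits across the top of both jambs, spanning the full outside width of the frame.

C is a four-legged stool. The seat is 275×295 mm, 38 mm thick, top at z = 429 mm. It stands on four square legs, each 42×42 mm in cross-section, from z = 0 to the seat underside, each flush with a corner of the seat.

The door frame is on top of the table. Four stools sit around the table at the −y, +y, −x, +x sides.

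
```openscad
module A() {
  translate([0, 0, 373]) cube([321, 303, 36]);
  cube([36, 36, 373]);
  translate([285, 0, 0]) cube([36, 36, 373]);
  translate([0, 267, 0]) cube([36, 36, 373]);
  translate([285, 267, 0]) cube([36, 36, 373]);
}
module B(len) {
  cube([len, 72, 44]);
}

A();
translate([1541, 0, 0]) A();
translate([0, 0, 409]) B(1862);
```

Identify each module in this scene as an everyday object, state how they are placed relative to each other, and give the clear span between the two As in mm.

A is a stool. B is a beam. A beam spans the tops of two stools. The clear span between the two stools is 1220 mm.

Second stool starts at x = 1541; first ends at x = 321; clear span = 1541 − 321 = 1220 mm.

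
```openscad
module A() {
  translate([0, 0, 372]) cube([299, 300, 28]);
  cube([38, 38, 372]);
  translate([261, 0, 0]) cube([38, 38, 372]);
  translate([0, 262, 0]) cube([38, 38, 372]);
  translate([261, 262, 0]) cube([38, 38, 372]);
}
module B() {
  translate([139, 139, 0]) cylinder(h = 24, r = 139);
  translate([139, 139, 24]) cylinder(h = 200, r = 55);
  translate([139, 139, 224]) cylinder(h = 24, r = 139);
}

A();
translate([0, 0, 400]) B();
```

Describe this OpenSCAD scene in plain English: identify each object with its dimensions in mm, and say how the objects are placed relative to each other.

A is a four-legged stool. The seat is 299×300 mm, 28 mm thick, top at z = 400 mm. It stands on four square legs, each 38×38 mm in cross-section, from z = 0 to the seat underside, each flush with a corner of the seat.

B is a spool: two coaxial disc flanges of radius 139 mm and thickness 24 mm, joined by a core cylinder of radius 55 mm and height 200 mm. The lower flange rests on z = 0 and the three cylinders share a vertical axis.

The spool is on top of the stool.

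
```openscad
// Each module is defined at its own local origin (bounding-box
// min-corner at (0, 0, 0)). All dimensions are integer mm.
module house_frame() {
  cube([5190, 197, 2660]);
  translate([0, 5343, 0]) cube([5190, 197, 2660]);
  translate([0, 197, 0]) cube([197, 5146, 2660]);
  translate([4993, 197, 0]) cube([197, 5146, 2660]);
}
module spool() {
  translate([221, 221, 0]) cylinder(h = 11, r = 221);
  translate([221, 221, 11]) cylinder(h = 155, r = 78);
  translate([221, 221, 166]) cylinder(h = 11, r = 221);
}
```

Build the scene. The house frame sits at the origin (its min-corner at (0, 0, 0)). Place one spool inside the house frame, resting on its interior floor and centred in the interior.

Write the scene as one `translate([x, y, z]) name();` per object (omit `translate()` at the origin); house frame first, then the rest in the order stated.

house_frame();
translate([2374, 2549, 0]) spool();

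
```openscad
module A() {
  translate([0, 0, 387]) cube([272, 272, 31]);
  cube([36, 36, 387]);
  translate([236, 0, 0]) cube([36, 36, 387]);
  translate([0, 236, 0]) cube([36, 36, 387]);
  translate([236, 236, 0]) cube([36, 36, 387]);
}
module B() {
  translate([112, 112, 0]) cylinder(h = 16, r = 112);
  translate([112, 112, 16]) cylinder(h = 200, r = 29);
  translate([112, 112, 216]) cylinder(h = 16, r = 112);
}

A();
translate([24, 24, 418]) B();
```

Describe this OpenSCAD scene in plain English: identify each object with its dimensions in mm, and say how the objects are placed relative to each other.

A is a four-legged stool. The seat is 272×272 mm, 31 mm thick, top at z = 418 mm. It stands on four square legs, each 36×36 mm in cross-section, from z = 0 to the seat underside, each flush with a corner of the seat.

B is a spool: two coaxial disc flanges of radius 112 mm and thickness 16 mm, joined by a core cylinder of radius 29 mm and height 200 mm. The lower flange rests on z = 0 and the three cylinders share a vertical axis.

The spool is on top of the stool, centred.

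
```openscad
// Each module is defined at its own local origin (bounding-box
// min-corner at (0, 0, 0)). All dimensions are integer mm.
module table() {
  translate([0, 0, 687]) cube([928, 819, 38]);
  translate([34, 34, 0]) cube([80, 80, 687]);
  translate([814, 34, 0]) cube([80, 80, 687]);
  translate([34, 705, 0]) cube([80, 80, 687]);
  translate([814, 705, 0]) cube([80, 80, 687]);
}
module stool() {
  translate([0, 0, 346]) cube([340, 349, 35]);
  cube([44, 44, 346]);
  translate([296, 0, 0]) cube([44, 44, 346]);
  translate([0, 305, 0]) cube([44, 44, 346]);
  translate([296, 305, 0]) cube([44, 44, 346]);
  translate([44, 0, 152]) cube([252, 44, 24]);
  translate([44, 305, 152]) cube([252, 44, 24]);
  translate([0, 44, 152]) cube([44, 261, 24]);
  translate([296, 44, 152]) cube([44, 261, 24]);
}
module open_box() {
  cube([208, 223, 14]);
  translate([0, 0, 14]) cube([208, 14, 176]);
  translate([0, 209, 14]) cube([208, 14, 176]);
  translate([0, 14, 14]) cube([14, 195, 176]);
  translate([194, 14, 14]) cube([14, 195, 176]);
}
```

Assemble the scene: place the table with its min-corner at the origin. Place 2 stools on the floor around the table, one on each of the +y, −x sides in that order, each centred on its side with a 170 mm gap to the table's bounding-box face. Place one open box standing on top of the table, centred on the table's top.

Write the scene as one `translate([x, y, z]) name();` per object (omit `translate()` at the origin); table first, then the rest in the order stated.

table();
translate([294, 989, 0]) stool();
translate([-510, 235, 0]) stool();
translate([360, 298, 725]) open_box();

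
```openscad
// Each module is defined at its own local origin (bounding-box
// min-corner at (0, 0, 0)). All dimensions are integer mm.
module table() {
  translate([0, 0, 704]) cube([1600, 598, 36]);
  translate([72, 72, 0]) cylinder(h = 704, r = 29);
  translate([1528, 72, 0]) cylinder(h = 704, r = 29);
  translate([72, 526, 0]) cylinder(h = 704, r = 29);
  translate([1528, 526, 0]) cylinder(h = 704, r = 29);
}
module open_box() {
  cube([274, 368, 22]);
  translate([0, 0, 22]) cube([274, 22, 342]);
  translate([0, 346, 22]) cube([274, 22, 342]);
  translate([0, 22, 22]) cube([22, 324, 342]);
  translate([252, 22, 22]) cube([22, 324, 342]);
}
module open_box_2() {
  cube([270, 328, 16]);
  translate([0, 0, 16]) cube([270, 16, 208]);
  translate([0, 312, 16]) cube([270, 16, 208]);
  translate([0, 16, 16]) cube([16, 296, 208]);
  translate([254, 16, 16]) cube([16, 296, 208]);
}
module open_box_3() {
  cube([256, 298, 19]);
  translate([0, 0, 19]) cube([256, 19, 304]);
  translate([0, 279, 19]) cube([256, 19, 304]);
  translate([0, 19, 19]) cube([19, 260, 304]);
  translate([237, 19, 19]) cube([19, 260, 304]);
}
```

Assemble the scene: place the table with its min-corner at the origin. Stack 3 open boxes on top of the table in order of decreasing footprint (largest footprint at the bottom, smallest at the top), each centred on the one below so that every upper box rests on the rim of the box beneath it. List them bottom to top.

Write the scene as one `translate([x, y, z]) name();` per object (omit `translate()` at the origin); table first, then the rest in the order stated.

table();
translate([663, 115, 740]) open_box();
translate([665, 135, 1104]) open_box_2();
translate([672, 150, 1328]) open_box_3();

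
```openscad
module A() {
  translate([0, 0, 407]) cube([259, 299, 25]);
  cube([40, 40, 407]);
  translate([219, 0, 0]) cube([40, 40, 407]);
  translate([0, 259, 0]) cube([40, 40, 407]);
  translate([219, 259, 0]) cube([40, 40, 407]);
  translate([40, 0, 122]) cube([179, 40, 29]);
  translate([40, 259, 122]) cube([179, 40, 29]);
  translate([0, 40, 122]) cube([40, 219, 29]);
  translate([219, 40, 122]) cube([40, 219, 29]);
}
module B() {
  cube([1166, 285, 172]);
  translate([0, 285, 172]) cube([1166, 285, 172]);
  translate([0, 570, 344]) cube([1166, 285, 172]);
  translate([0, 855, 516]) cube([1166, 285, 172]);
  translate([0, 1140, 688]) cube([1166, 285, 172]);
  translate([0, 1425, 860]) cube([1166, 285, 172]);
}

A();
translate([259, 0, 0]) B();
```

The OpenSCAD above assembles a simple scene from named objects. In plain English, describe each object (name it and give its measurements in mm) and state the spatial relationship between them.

A is a four-legged stool. The seat is 259×299 mm, 25 mm thick, top at z = 432 mm. It stands on four square legs, each 40×40 mm in cross-section, from z = 0 to the seat underside, each flush with a corner of the seat. Four stretchers, 40 mm wide and 29 mm tall, connect adjacent legs with their undersides at z = 122 mm, each running between the inner faces of the legs it joins and aligned with the legs' outer faces on the other axis.

B is a run of 6 identical solid stair steps. Each tread is 1166×285 mm and each step block is 172 mm high. Step 1 rests on the floor; step k is offset from step 1 by (k−1)×285 mm in y and (k−1)×172 mm in z.

The staircase is against the stool's +x side, with their −y faces flush.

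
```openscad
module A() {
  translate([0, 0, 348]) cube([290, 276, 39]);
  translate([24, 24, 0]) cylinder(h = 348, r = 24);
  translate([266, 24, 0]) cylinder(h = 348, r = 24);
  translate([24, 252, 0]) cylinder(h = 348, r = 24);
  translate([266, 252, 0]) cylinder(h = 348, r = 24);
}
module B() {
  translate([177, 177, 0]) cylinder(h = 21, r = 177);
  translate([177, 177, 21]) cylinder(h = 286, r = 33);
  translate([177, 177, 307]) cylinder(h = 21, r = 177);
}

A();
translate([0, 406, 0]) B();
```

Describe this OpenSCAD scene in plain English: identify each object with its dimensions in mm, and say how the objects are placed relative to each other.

A is a four-legged stool. The seat is 290×276 mm, 39 mm thick, top at z = 387 mm. It stands on four round legs, each 48 mm in diameter, from z = 0 to the seat underside, each leg's axis is inset half a diameter from the nearest pair of seat edges (so the leg's bounding box is flush with the corner).

B is a spool: two coaxial disc flanges of radius 177 mm and thickness 21 mm, joined by a core cylinder of radius 33 mm and height 286 mm. The lower flange rests on z = 0 and the three cylinders share a vertical axis.

The spool is on the floor beside the stool on its +y side.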